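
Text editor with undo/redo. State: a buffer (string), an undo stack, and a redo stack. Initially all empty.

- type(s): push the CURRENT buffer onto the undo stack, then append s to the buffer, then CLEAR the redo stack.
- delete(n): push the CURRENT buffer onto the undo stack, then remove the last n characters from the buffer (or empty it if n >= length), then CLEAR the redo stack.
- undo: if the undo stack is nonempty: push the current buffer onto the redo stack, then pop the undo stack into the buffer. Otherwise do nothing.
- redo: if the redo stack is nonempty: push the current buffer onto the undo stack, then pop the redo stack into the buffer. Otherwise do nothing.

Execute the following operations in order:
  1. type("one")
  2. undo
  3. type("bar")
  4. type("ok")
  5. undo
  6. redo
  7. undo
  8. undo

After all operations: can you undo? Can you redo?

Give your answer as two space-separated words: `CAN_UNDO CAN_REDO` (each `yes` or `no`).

Answer: no yes

Derivation:
After op 1 (type): buf='one' undo_depth=1 redo_depth=0
After op 2 (undo): buf='(empty)' undo_depth=0 redo_depth=1
After op 3 (type): buf='bar' undo_depth=1 redo_depth=0
After op 4 (type): buf='barok' undo_depth=2 redo_depth=0
After op 5 (undo): buf='bar' undo_depth=1 redo_depth=1
After op 6 (redo): buf='barok' undo_depth=2 redo_depth=0
After op 7 (undo): buf='bar' undo_depth=1 redo_depth=1
After op 8 (undo): buf='(empty)' undo_depth=0 redo_depth=2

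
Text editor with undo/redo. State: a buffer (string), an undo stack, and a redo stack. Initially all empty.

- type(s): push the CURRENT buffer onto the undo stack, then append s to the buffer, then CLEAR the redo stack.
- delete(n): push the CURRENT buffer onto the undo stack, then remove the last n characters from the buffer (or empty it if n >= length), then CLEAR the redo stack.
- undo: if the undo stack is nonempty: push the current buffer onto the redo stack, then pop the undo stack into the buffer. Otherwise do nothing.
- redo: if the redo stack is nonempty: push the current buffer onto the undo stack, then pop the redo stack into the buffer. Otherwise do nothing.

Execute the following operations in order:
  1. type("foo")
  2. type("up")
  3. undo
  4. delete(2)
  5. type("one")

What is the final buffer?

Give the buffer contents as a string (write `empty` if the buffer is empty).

Answer: fone

Derivation:
After op 1 (type): buf='foo' undo_depth=1 redo_depth=0
After op 2 (type): buf='fooup' undo_depth=2 redo_depth=0
After op 3 (undo): buf='foo' undo_depth=1 redo_depth=1
After op 4 (delete): buf='f' undo_depth=2 redo_depth=0
After op 5 (type): buf='fone' undo_depth=3 redo_depth=0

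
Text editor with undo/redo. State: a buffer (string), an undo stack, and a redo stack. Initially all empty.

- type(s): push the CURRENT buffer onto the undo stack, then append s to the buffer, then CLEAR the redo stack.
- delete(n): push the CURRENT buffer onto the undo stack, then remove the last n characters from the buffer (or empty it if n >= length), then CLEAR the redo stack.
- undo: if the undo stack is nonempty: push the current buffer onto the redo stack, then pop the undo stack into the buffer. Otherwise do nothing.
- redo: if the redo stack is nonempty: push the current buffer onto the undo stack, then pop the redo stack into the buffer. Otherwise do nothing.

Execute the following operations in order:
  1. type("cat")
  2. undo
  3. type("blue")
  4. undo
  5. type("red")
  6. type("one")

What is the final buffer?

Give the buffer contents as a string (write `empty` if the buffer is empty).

Answer: redone

Derivation:
After op 1 (type): buf='cat' undo_depth=1 redo_depth=0
After op 2 (undo): buf='(empty)' undo_depth=0 redo_depth=1
After op 3 (type): buf='blue' undo_depth=1 redo_depth=0
After op 4 (undo): buf='(empty)' undo_depth=0 redo_depth=1
After op 5 (type): buf='red' undo_depth=1 redo_depth=0
After op 6 (type): buf='redone' undo_depth=2 redo_depth=0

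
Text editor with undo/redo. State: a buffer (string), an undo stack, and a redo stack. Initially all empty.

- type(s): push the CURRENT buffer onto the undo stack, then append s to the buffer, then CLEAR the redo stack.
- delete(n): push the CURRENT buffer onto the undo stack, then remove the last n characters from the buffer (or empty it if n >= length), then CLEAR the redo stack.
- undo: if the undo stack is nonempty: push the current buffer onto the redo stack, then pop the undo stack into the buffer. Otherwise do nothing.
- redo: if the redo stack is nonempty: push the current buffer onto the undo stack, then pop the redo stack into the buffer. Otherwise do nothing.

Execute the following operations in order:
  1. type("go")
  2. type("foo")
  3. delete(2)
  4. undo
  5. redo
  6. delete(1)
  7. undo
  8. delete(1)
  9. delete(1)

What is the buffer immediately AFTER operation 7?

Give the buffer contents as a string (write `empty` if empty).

After op 1 (type): buf='go' undo_depth=1 redo_depth=0
After op 2 (type): buf='gofoo' undo_depth=2 redo_depth=0
After op 3 (delete): buf='gof' undo_depth=3 redo_depth=0
After op 4 (undo): buf='gofoo' undo_depth=2 redo_depth=1
After op 5 (redo): buf='gof' undo_depth=3 redo_depth=0
After op 6 (delete): buf='go' undo_depth=4 redo_depth=0
After op 7 (undo): buf='gof' undo_depth=3 redo_depth=1

Answer: gof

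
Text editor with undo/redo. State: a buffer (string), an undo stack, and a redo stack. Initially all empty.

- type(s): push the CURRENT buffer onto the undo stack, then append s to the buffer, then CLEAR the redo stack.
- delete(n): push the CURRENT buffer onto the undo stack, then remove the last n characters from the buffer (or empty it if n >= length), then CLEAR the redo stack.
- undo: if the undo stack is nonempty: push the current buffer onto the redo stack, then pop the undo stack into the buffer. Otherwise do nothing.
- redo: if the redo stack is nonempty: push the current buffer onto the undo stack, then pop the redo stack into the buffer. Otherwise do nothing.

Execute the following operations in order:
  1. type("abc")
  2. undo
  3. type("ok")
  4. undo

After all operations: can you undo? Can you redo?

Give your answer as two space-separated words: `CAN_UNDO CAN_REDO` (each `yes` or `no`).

Answer: no yes

Derivation:
After op 1 (type): buf='abc' undo_depth=1 redo_depth=0
After op 2 (undo): buf='(empty)' undo_depth=0 redo_depth=1
After op 3 (type): buf='ok' undo_depth=1 redo_depth=0
After op 4 (undo): buf='(empty)' undo_depth=0 redo_depth=1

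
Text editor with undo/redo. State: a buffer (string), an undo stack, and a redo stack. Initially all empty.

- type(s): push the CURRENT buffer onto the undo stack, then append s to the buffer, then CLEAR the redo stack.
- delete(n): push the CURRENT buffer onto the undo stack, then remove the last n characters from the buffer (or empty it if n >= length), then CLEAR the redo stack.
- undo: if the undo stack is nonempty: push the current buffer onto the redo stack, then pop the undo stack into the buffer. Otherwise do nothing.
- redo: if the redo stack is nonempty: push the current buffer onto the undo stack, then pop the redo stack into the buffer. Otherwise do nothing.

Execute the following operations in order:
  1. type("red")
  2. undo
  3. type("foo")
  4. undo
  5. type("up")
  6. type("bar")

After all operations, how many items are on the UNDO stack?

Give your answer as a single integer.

After op 1 (type): buf='red' undo_depth=1 redo_depth=0
After op 2 (undo): buf='(empty)' undo_depth=0 redo_depth=1
After op 3 (type): buf='foo' undo_depth=1 redo_depth=0
After op 4 (undo): buf='(empty)' undo_depth=0 redo_depth=1
After op 5 (type): buf='up' undo_depth=1 redo_depth=0
After op 6 (type): buf='upbar' undo_depth=2 redo_depth=0

Answer: 2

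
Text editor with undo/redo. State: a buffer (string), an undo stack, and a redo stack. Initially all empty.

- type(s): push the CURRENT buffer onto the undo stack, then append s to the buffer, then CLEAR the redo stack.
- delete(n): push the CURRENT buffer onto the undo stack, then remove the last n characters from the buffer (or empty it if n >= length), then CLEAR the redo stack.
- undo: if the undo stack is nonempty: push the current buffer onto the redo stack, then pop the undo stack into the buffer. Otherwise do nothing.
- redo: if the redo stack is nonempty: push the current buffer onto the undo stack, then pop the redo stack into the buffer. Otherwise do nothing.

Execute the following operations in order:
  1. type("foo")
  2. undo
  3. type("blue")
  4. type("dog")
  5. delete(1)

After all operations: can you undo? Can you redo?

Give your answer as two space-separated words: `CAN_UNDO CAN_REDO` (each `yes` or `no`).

After op 1 (type): buf='foo' undo_depth=1 redo_depth=0
After op 2 (undo): buf='(empty)' undo_depth=0 redo_depth=1
After op 3 (type): buf='blue' undo_depth=1 redo_depth=0
After op 4 (type): buf='bluedog' undo_depth=2 redo_depth=0
After op 5 (delete): buf='bluedo' undo_depth=3 redo_depth=0

Answer: yes no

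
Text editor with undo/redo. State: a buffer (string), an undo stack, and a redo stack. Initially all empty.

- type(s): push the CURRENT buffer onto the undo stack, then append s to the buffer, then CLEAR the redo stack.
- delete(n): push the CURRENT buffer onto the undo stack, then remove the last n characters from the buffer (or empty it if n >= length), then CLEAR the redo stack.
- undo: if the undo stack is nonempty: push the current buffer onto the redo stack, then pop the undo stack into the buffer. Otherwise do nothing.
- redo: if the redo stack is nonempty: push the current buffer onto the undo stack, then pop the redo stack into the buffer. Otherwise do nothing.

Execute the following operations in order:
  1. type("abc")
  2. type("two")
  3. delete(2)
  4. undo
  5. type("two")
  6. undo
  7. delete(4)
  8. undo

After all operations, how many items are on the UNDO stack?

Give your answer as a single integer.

Answer: 2

Derivation:
After op 1 (type): buf='abc' undo_depth=1 redo_depth=0
After op 2 (type): buf='abctwo' undo_depth=2 redo_depth=0
After op 3 (delete): buf='abct' undo_depth=3 redo_depth=0
After op 4 (undo): buf='abctwo' undo_depth=2 redo_depth=1
After op 5 (type): buf='abctwotwo' undo_depth=3 redo_depth=0
After op 6 (undo): buf='abctwo' undo_depth=2 redo_depth=1
After op 7 (delete): buf='ab' undo_depth=3 redo_depth=0
After op 8 (undo): buf='abctwo' undo_depth=2 redo_depth=1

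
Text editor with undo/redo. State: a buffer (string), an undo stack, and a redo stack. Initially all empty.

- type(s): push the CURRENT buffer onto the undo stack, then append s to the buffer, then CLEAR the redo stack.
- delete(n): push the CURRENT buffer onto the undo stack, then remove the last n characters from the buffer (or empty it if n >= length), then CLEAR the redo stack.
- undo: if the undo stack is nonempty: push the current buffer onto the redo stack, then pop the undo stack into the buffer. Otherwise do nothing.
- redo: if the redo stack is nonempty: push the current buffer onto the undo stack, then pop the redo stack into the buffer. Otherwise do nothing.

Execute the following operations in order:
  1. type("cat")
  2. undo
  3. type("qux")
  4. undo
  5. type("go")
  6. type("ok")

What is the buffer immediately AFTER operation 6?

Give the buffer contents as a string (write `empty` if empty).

Answer: gook

Derivation:
After op 1 (type): buf='cat' undo_depth=1 redo_depth=0
After op 2 (undo): buf='(empty)' undo_depth=0 redo_depth=1
After op 3 (type): buf='qux' undo_depth=1 redo_depth=0
After op 4 (undo): buf='(empty)' undo_depth=0 redo_depth=1
After op 5 (type): buf='go' undo_depth=1 redo_depth=0
After op 6 (type): buf='gook' undo_depth=2 redo_depth=0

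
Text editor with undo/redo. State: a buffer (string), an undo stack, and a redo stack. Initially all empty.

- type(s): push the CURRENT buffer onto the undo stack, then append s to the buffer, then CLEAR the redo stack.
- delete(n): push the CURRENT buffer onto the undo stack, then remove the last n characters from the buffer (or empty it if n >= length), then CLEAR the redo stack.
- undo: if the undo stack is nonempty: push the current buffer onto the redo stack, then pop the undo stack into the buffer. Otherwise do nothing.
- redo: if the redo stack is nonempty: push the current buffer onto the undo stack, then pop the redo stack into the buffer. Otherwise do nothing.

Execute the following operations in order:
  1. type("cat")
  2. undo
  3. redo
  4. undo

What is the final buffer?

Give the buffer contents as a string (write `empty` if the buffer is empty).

After op 1 (type): buf='cat' undo_depth=1 redo_depth=0
After op 2 (undo): buf='(empty)' undo_depth=0 redo_depth=1
After op 3 (redo): buf='cat' undo_depth=1 redo_depth=0
After op 4 (undo): buf='(empty)' undo_depth=0 redo_depth=1

Answer: empty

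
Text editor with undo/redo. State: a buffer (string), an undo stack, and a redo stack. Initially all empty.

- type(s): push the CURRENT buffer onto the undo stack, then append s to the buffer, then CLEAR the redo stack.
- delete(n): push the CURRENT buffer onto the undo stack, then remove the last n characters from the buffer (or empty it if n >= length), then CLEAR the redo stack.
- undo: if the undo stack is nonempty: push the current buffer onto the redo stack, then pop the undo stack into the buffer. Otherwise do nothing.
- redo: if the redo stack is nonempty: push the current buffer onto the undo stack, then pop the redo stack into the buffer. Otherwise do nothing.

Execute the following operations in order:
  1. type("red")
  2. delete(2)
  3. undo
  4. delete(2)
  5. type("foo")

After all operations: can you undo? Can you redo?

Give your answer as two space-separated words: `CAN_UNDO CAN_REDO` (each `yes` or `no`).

Answer: yes no

Derivation:
After op 1 (type): buf='red' undo_depth=1 redo_depth=0
After op 2 (delete): buf='r' undo_depth=2 redo_depth=0
After op 3 (undo): buf='red' undo_depth=1 redo_depth=1
After op 4 (delete): buf='r' undo_depth=2 redo_depth=0
After op 5 (type): buf='rfoo' undo_depth=3 redo_depth=0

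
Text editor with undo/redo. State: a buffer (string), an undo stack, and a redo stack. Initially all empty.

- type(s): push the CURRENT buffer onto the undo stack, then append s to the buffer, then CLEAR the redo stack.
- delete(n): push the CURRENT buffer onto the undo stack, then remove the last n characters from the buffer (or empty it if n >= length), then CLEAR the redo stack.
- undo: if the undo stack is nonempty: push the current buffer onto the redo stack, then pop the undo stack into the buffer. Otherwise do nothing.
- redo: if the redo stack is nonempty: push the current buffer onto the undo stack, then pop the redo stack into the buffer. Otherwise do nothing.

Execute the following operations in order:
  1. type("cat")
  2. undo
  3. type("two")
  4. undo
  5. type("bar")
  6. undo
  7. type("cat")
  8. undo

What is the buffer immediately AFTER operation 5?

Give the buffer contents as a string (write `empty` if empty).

Answer: bar

Derivation:
After op 1 (type): buf='cat' undo_depth=1 redo_depth=0
After op 2 (undo): buf='(empty)' undo_depth=0 redo_depth=1
After op 3 (type): buf='two' undo_depth=1 redo_depth=0
After op 4 (undo): buf='(empty)' undo_depth=0 redo_depth=1
After op 5 (type): buf='bar' undo_depth=1 redo_depth=0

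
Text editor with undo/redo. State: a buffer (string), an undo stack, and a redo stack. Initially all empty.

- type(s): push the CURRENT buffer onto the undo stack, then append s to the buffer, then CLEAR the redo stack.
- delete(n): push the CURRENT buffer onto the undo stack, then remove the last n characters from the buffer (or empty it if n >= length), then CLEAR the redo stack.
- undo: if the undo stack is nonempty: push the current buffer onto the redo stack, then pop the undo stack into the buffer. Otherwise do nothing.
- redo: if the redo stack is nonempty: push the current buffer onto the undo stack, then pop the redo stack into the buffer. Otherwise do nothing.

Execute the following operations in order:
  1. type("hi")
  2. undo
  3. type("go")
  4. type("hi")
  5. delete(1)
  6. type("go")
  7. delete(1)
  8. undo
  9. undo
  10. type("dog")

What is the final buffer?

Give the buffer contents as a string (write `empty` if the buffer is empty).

After op 1 (type): buf='hi' undo_depth=1 redo_depth=0
After op 2 (undo): buf='(empty)' undo_depth=0 redo_depth=1
After op 3 (type): buf='go' undo_depth=1 redo_depth=0
After op 4 (type): buf='gohi' undo_depth=2 redo_depth=0
After op 5 (delete): buf='goh' undo_depth=3 redo_depth=0
After op 6 (type): buf='gohgo' undo_depth=4 redo_depth=0
After op 7 (delete): buf='gohg' undo_depth=5 redo_depth=0
After op 8 (undo): buf='gohgo' undo_depth=4 redo_depth=1
After op 9 (undo): buf='goh' undo_depth=3 redo_depth=2
After op 10 (type): buf='gohdog' undo_depth=4 redo_depth=0

Answer: gohdog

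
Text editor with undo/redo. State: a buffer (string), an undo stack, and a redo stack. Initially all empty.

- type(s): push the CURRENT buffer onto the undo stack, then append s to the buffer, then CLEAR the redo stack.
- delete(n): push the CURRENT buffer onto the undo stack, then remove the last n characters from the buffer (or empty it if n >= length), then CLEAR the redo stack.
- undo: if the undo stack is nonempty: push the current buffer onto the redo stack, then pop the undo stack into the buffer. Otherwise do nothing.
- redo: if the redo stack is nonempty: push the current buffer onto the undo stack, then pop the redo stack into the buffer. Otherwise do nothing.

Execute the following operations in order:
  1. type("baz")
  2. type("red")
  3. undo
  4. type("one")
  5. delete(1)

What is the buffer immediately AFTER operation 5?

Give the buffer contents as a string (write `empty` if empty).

Answer: bazon

Derivation:
After op 1 (type): buf='baz' undo_depth=1 redo_depth=0
After op 2 (type): buf='bazred' undo_depth=2 redo_depth=0
After op 3 (undo): buf='baz' undo_depth=1 redo_depth=1
After op 4 (type): buf='bazone' undo_depth=2 redo_depth=0
After op 5 (delete): buf='bazon' undo_depth=3 redo_depth=0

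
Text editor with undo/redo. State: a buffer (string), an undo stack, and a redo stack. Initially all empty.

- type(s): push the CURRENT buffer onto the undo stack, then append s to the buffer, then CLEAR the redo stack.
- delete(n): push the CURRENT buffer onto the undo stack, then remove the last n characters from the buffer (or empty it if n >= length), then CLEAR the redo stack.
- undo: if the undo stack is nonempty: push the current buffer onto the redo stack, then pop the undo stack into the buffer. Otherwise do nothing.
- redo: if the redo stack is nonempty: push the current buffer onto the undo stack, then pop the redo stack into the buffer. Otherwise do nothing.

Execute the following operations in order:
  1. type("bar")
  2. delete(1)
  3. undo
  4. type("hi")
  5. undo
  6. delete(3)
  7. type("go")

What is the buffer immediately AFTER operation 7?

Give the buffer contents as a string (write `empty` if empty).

After op 1 (type): buf='bar' undo_depth=1 redo_depth=0
After op 2 (delete): buf='ba' undo_depth=2 redo_depth=0
After op 3 (undo): buf='bar' undo_depth=1 redo_depth=1
After op 4 (type): buf='barhi' undo_depth=2 redo_depth=0
After op 5 (undo): buf='bar' undo_depth=1 redo_depth=1
After op 6 (delete): buf='(empty)' undo_depth=2 redo_depth=0
After op 7 (type): buf='go' undo_depth=3 redo_depth=0

Answer: go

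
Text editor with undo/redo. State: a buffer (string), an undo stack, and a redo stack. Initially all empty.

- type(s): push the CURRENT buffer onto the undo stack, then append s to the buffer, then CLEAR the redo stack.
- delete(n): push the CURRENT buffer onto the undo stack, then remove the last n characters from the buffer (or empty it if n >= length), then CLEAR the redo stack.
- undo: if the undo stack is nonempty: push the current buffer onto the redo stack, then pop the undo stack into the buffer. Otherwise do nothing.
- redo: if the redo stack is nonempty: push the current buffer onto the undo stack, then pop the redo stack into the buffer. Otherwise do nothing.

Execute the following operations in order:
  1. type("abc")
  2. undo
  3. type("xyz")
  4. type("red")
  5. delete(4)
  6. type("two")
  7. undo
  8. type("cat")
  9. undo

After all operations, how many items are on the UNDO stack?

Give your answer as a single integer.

Answer: 3

Derivation:
After op 1 (type): buf='abc' undo_depth=1 redo_depth=0
After op 2 (undo): buf='(empty)' undo_depth=0 redo_depth=1
After op 3 (type): buf='xyz' undo_depth=1 redo_depth=0
After op 4 (type): buf='xyzred' undo_depth=2 redo_depth=0
After op 5 (delete): buf='xy' undo_depth=3 redo_depth=0
After op 6 (type): buf='xytwo' undo_depth=4 redo_depth=0
After op 7 (undo): buf='xy' undo_depth=3 redo_depth=1
After op 8 (type): buf='xycat' undo_depth=4 redo_depth=0
After op 9 (undo): buf='xy' undo_depth=3 redo_depth=1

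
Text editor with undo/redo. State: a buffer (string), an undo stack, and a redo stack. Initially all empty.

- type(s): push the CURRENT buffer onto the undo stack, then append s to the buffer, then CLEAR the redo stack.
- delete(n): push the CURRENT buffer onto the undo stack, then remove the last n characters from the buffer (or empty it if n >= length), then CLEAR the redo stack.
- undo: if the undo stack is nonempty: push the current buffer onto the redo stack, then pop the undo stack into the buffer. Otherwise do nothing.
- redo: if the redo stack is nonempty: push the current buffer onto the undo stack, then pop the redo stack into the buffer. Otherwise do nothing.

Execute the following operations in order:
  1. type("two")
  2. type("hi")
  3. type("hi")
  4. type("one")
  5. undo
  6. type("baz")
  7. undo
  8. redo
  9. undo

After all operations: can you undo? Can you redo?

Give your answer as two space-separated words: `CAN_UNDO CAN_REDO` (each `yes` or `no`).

After op 1 (type): buf='two' undo_depth=1 redo_depth=0
After op 2 (type): buf='twohi' undo_depth=2 redo_depth=0
After op 3 (type): buf='twohihi' undo_depth=3 redo_depth=0
After op 4 (type): buf='twohihione' undo_depth=4 redo_depth=0
After op 5 (undo): buf='twohihi' undo_depth=3 redo_depth=1
After op 6 (type): buf='twohihibaz' undo_depth=4 redo_depth=0
After op 7 (undo): buf='twohihi' undo_depth=3 redo_depth=1
After op 8 (redo): buf='twohihibaz' undo_depth=4 redo_depth=0
After op 9 (undo): buf='twohihi' undo_depth=3 redo_depth=1

Answer: yes yes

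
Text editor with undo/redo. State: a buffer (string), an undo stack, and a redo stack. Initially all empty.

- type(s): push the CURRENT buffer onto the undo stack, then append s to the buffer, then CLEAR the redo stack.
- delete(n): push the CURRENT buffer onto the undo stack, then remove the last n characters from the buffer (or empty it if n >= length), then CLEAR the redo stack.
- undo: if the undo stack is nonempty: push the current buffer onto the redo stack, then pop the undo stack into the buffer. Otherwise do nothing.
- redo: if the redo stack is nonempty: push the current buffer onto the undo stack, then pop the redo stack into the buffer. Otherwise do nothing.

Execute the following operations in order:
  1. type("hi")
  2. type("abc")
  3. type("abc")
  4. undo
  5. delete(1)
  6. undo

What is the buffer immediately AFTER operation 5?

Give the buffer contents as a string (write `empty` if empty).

Answer: hiab

Derivation:
After op 1 (type): buf='hi' undo_depth=1 redo_depth=0
After op 2 (type): buf='hiabc' undo_depth=2 redo_depth=0
After op 3 (type): buf='hiabcabc' undo_depth=3 redo_depth=0
After op 4 (undo): buf='hiabc' undo_depth=2 redo_depth=1
After op 5 (delete): buf='hiab' undo_depth=3 redo_depth=0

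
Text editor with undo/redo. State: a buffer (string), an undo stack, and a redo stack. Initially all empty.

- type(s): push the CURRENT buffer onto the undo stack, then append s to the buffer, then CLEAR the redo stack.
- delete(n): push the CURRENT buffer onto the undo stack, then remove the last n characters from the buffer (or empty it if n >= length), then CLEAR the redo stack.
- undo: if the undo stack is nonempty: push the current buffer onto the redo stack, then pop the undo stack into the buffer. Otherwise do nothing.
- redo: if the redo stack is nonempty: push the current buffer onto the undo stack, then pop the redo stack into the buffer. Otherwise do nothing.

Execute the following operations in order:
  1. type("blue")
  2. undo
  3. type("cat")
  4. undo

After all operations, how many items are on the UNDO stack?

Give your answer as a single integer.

After op 1 (type): buf='blue' undo_depth=1 redo_depth=0
After op 2 (undo): buf='(empty)' undo_depth=0 redo_depth=1
After op 3 (type): buf='cat' undo_depth=1 redo_depth=0
After op 4 (undo): buf='(empty)' undo_depth=0 redo_depth=1

Answer: 0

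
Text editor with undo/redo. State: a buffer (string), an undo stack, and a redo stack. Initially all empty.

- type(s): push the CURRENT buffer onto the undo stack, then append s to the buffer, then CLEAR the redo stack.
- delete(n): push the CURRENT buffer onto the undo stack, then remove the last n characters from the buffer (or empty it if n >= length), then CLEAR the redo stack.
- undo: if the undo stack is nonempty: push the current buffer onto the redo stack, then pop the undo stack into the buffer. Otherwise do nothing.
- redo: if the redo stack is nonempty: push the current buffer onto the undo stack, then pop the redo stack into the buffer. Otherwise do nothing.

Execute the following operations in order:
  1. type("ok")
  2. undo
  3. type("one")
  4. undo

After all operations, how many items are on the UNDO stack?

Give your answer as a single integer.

After op 1 (type): buf='ok' undo_depth=1 redo_depth=0
After op 2 (undo): buf='(empty)' undo_depth=0 redo_depth=1
After op 3 (type): buf='one' undo_depth=1 redo_depth=0
After op 4 (undo): buf='(empty)' undo_depth=0 redo_depth=1

Answer: 0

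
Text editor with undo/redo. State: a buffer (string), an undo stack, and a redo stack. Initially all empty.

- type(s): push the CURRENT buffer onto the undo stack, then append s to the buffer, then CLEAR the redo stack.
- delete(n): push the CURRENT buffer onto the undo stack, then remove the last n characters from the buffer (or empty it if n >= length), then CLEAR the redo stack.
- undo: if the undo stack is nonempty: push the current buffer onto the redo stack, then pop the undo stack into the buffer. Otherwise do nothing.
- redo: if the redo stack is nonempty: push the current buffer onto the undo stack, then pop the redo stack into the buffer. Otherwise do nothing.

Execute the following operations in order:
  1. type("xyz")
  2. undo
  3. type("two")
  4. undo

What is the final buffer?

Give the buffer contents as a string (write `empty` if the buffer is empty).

Answer: empty

Derivation:
After op 1 (type): buf='xyz' undo_depth=1 redo_depth=0
After op 2 (undo): buf='(empty)' undo_depth=0 redo_depth=1
After op 3 (type): buf='two' undo_depth=1 redo_depth=0
After op 4 (undo): buf='(empty)' undo_depth=0 redo_depth=1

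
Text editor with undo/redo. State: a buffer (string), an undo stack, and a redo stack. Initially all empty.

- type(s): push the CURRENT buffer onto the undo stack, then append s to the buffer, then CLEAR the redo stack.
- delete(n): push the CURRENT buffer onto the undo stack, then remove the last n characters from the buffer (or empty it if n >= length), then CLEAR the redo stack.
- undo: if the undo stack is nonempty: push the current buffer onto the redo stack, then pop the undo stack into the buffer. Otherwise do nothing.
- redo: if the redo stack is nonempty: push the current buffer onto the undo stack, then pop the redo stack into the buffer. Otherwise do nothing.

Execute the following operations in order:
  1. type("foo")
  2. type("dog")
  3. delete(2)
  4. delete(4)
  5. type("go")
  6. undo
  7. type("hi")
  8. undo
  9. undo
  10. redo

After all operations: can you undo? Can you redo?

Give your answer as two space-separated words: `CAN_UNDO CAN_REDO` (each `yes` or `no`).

After op 1 (type): buf='foo' undo_depth=1 redo_depth=0
After op 2 (type): buf='foodog' undo_depth=2 redo_depth=0
After op 3 (delete): buf='food' undo_depth=3 redo_depth=0
After op 4 (delete): buf='(empty)' undo_depth=4 redo_depth=0
After op 5 (type): buf='go' undo_depth=5 redo_depth=0
After op 6 (undo): buf='(empty)' undo_depth=4 redo_depth=1
After op 7 (type): buf='hi' undo_depth=5 redo_depth=0
After op 8 (undo): buf='(empty)' undo_depth=4 redo_depth=1
After op 9 (undo): buf='food' undo_depth=3 redo_depth=2
After op 10 (redo): buf='(empty)' undo_depth=4 redo_depth=1

Answer: yes yes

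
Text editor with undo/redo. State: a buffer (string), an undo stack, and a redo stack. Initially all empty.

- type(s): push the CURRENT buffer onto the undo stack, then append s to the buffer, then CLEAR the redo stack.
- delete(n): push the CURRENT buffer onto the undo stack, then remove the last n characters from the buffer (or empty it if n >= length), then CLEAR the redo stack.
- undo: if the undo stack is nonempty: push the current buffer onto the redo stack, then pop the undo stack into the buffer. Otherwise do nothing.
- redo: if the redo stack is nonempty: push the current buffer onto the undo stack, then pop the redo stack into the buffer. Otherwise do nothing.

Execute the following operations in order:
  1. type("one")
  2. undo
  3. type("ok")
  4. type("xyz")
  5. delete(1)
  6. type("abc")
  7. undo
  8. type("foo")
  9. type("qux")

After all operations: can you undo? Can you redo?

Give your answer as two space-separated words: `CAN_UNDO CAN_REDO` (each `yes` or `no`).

After op 1 (type): buf='one' undo_depth=1 redo_depth=0
After op 2 (undo): buf='(empty)' undo_depth=0 redo_depth=1
After op 3 (type): buf='ok' undo_depth=1 redo_depth=0
After op 4 (type): buf='okxyz' undo_depth=2 redo_depth=0
After op 5 (delete): buf='okxy' undo_depth=3 redo_depth=0
After op 6 (type): buf='okxyabc' undo_depth=4 redo_depth=0
After op 7 (undo): buf='okxy' undo_depth=3 redo_depth=1
After op 8 (type): buf='okxyfoo' undo_depth=4 redo_depth=0
After op 9 (type): buf='okxyfooqux' undo_depth=5 redo_depth=0

Answer: yes no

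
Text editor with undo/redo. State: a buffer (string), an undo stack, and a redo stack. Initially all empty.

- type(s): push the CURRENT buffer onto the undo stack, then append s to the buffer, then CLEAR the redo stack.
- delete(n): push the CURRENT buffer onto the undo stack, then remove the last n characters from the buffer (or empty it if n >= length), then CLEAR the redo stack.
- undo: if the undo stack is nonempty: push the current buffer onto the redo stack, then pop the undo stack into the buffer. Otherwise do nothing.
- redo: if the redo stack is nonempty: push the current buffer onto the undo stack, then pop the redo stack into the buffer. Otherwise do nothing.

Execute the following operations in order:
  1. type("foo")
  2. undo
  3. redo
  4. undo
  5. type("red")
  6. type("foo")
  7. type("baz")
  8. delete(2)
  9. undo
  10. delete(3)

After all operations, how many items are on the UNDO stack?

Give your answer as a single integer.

After op 1 (type): buf='foo' undo_depth=1 redo_depth=0
After op 2 (undo): buf='(empty)' undo_depth=0 redo_depth=1
After op 3 (redo): buf='foo' undo_depth=1 redo_depth=0
After op 4 (undo): buf='(empty)' undo_depth=0 redo_depth=1
After op 5 (type): buf='red' undo_depth=1 redo_depth=0
After op 6 (type): buf='redfoo' undo_depth=2 redo_depth=0
After op 7 (type): buf='redfoobaz' undo_depth=3 redo_depth=0
After op 8 (delete): buf='redfoob' undo_depth=4 redo_depth=0
After op 9 (undo): buf='redfoobaz' undo_depth=3 redo_depth=1
After op 10 (delete): buf='redfoo' undo_depth=4 redo_depth=0

Answer: 4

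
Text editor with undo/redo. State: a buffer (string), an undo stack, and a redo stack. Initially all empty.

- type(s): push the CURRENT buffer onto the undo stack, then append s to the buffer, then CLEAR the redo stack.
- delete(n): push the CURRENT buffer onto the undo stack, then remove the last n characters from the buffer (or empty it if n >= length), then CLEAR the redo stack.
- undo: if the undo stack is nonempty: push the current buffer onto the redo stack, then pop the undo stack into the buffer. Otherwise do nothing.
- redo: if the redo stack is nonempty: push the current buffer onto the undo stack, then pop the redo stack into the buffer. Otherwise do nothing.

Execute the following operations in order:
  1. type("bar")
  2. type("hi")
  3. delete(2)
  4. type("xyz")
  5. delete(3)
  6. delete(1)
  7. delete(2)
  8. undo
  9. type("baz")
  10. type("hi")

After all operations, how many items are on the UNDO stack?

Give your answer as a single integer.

After op 1 (type): buf='bar' undo_depth=1 redo_depth=0
After op 2 (type): buf='barhi' undo_depth=2 redo_depth=0
After op 3 (delete): buf='bar' undo_depth=3 redo_depth=0
After op 4 (type): buf='barxyz' undo_depth=4 redo_depth=0
After op 5 (delete): buf='bar' undo_depth=5 redo_depth=0
After op 6 (delete): buf='ba' undo_depth=6 redo_depth=0
After op 7 (delete): buf='(empty)' undo_depth=7 redo_depth=0
After op 8 (undo): buf='ba' undo_depth=6 redo_depth=1
After op 9 (type): buf='babaz' undo_depth=7 redo_depth=0
After op 10 (type): buf='babazhi' undo_depth=8 redo_depth=0

Answer: 8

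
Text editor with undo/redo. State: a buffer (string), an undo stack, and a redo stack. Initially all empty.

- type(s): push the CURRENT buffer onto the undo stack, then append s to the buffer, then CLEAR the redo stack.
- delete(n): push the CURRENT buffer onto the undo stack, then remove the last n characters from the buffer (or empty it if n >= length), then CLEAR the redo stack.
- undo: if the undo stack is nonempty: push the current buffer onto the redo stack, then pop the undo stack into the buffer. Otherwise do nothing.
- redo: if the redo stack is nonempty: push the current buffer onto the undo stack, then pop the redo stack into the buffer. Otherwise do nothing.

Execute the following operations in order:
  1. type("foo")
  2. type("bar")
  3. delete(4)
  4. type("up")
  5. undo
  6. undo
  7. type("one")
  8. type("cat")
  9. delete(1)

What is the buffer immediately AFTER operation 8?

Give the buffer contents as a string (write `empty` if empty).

After op 1 (type): buf='foo' undo_depth=1 redo_depth=0
After op 2 (type): buf='foobar' undo_depth=2 redo_depth=0
After op 3 (delete): buf='fo' undo_depth=3 redo_depth=0
After op 4 (type): buf='foup' undo_depth=4 redo_depth=0
After op 5 (undo): buf='fo' undo_depth=3 redo_depth=1
After op 6 (undo): buf='foobar' undo_depth=2 redo_depth=2
After op 7 (type): buf='foobarone' undo_depth=3 redo_depth=0
After op 8 (type): buf='foobaronecat' undo_depth=4 redo_depth=0

Answer: foobaronecat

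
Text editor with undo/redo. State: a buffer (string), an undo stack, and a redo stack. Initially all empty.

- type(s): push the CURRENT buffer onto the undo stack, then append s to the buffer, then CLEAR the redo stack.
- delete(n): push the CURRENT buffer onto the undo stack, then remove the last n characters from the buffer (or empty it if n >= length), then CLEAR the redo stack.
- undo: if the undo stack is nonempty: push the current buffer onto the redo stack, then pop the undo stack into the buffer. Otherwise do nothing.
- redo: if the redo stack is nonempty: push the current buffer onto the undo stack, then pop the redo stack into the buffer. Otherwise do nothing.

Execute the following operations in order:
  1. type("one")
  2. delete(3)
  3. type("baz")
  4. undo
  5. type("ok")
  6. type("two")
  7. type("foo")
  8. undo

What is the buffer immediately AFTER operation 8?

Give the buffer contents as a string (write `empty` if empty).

Answer: oktwo

Derivation:
After op 1 (type): buf='one' undo_depth=1 redo_depth=0
After op 2 (delete): buf='(empty)' undo_depth=2 redo_depth=0
After op 3 (type): buf='baz' undo_depth=3 redo_depth=0
After op 4 (undo): buf='(empty)' undo_depth=2 redo_depth=1
After op 5 (type): buf='ok' undo_depth=3 redo_depth=0
After op 6 (type): buf='oktwo' undo_depth=4 redo_depth=0
After op 7 (type): buf='oktwofoo' undo_depth=5 redo_depth=0
After op 8 (undo): buf='oktwo' undo_depth=4 redo_depth=1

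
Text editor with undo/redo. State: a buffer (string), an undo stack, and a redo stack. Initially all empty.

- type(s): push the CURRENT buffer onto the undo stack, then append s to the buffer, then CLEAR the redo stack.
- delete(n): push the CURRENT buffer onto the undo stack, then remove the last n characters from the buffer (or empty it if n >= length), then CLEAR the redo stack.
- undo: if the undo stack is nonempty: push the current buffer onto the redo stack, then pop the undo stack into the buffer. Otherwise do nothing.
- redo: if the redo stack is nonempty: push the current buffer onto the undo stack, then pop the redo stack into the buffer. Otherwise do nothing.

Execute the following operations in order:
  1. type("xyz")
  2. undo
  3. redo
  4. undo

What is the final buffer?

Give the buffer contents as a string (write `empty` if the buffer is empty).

Answer: empty

Derivation:
After op 1 (type): buf='xyz' undo_depth=1 redo_depth=0
After op 2 (undo): buf='(empty)' undo_depth=0 redo_depth=1
After op 3 (redo): buf='xyz' undo_depth=1 redo_depth=0
After op 4 (undo): buf='(empty)' undo_depth=0 redo_depth=1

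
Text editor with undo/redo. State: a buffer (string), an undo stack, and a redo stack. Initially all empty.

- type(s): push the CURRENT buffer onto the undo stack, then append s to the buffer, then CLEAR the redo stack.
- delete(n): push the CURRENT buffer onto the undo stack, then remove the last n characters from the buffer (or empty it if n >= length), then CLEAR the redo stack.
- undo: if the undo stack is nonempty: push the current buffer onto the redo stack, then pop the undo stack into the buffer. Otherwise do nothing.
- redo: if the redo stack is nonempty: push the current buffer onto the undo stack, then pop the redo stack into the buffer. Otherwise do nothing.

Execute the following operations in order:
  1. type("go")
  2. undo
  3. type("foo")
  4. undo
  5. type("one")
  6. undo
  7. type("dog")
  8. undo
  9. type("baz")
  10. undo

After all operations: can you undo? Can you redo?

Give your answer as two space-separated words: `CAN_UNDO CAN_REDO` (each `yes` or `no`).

After op 1 (type): buf='go' undo_depth=1 redo_depth=0
After op 2 (undo): buf='(empty)' undo_depth=0 redo_depth=1
After op 3 (type): buf='foo' undo_depth=1 redo_depth=0
After op 4 (undo): buf='(empty)' undo_depth=0 redo_depth=1
After op 5 (type): buf='one' undo_depth=1 redo_depth=0
After op 6 (undo): buf='(empty)' undo_depth=0 redo_depth=1
After op 7 (type): buf='dog' undo_depth=1 redo_depth=0
After op 8 (undo): buf='(empty)' undo_depth=0 redo_depth=1
After op 9 (type): buf='baz' undo_depth=1 redo_depth=0
After op 10 (undo): buf='(empty)' undo_depth=0 redo_depth=1

Answer: no yes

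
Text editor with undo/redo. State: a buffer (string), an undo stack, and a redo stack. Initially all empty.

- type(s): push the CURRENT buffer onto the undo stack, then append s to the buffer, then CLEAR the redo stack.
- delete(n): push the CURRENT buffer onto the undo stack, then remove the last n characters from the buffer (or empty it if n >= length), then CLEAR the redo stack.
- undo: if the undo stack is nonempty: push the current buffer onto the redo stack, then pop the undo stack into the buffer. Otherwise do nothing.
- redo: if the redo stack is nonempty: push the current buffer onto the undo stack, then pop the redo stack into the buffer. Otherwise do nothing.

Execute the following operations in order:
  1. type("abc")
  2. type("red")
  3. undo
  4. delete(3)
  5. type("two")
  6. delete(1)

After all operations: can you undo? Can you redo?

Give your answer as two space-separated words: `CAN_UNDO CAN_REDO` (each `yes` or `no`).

Answer: yes no

Derivation:
After op 1 (type): buf='abc' undo_depth=1 redo_depth=0
After op 2 (type): buf='abcred' undo_depth=2 redo_depth=0
After op 3 (undo): buf='abc' undo_depth=1 redo_depth=1
After op 4 (delete): buf='(empty)' undo_depth=2 redo_depth=0
After op 5 (type): buf='two' undo_depth=3 redo_depth=0
After op 6 (delete): buf='tw' undo_depth=4 redo_depth=0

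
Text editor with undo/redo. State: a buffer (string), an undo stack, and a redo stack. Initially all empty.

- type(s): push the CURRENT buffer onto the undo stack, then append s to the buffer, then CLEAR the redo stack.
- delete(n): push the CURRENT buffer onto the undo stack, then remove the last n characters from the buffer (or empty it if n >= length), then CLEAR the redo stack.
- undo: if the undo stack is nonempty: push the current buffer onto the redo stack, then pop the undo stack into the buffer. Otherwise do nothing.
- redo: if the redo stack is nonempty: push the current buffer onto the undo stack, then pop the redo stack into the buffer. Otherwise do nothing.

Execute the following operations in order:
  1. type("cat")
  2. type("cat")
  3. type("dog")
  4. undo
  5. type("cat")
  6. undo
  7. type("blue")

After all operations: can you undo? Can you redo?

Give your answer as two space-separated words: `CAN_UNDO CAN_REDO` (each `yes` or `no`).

Answer: yes no

Derivation:
After op 1 (type): buf='cat' undo_depth=1 redo_depth=0
After op 2 (type): buf='catcat' undo_depth=2 redo_depth=0
After op 3 (type): buf='catcatdog' undo_depth=3 redo_depth=0
After op 4 (undo): buf='catcat' undo_depth=2 redo_depth=1
After op 5 (type): buf='catcatcat' undo_depth=3 redo_depth=0
After op 6 (undo): buf='catcat' undo_depth=2 redo_depth=1
After op 7 (type): buf='catcatblue' undo_depth=3 redo_depth=0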